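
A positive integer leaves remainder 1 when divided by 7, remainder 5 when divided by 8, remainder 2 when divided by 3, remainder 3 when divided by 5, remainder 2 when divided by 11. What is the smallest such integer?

2213

The moduli are pairwise coprime; N = 7·8·3·5·11 = 9240.
N/7 = 1320; 1320 ≡ 4 (mod 7); 4·2 ≡ 1, so inverse 2.
N/8 = 1155; 1155 ≡ 3 (mod 8); 3·3 ≡ 1, so inverse 3.
N/3 = 3080; 3080 ≡ 2 (mod 3); 2·2 ≡ 1, so inverse 2.
N/5 = 1848; 1848 ≡ 3 (mod 5); 3·2 ≡ 1, so inverse 2.
N/11 = 840; 840 ≡ 4 (mod 11); 4·3 ≡ 1, so inverse 3.
x ≡ 1·1320·2 + 5·1155·3 + 2·3080·2 + 3·1848·2 + 2·840·3 = 48413.
48413 mod 9240 = 2213.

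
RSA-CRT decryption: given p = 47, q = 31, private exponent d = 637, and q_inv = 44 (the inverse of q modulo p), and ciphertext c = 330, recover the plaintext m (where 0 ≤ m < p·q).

d_p = d mod (p−1) = 637 mod 46 = 39; d_q = d mod (q−1) = 7.
m₁ = c^(d_p) mod p: c ≡ 1 (mod 47), and 1^39 mod 47 = 1.
m₂ = c^(d_q) mod q: c ≡ 20 (mod 31), and 20^7 mod 31 = 18.
h = q_inv·(m₁ − m₂) mod p = 44·(1 − 18) mod 47 = 4.
m = m₂ + h·q = 18 + 4·31 = 142.

142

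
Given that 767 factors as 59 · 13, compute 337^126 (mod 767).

248

Mod 59: 337 ≡ 42; by Fermat, exponent reduces to 126 mod 58 = 10; 42^10 ≡ 12 (mod 59).
Mod 13: 337 ≡ 12; by Fermat, exponent reduces to 126 mod 12 = 6; 12^6 ≡ 1 (mod 13).
Combine by CRT: x ≡ 12 (mod 59), x ≡ 1 (mod 13) ⇒ x ≡ 248 (mod 767).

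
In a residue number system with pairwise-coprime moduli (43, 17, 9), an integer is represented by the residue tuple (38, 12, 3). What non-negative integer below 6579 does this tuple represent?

From x ≡ 38 (mod 43) write x = 38 + 43t. Substituting into x ≡ 12 (mod 17) gives 43t ≡ 8 (mod 17), and since 9⁻¹ ≡ 2 (mod 17), t ≡ 16. Hence x ≡ 38 + 43·16 = 726 (mod 731).
From x ≡ 726 (mod 731) write x = 726 + 731t. Substituting into x ≡ 3 (mod 9) gives 731t ≡ 6 (mod 9), and since 2⁻¹ ≡ 5 (mod 9), t ≡ 3. Hence x ≡ 726 + 731·3 = 2919 (mod 6579).

2919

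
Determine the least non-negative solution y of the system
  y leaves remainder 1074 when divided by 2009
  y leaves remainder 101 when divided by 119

gcd(2009, 119) = 7 and 7 | (101 − 1074), so the pair is consistent; merging gives y ≡ 21164 (mod 34153), where 34153 = lcm(2009, 119).
The solution is unique modulo lcm(2009, 119) = 34153.

21164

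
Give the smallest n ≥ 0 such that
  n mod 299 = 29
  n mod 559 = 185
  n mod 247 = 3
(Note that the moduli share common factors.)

gcd(299, 559) = 13 and 13 | (185 − 29), so the pair is consistent; merging gives n ≡ 2421 (mod 12857), where 12857 = lcm(299, 559).
gcd(12857, 247) = 13 and 13 | (3 − 2421), so the pair is consistent; merging gives n ≡ 53849 (mod 244283), where 244283 = lcm(12857, 247).
The solution is unique modulo lcm(299, 559, 247) = 244283.

53849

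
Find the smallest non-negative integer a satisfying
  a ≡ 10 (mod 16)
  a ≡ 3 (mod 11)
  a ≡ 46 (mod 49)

Combine the congruences pairwise.
From a ≡ 10 (mod 16) write a = 10 + 16t. Substituting into a ≡ 3 (mod 11) gives 16t ≡ 4 (mod 11), and since 5⁻¹ ≡ 9 (mod 11), t ≡ 3. Hence a ≡ 10 + 16·3 = 58 (mod 176).
From a ≡ 58 (mod 176) write a = 58 + 176t. Substituting into a ≡ 46 (mod 49) gives 176t ≡ 37 (mod 49), and since 29⁻¹ ≡ 22 (mod 49), t ≡ 30. Hence a ≡ 58 + 176·30 = 5338 (mod 8624).

5338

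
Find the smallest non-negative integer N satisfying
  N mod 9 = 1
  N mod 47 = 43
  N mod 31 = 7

The moduli are pairwise coprime; M = 9·47·31 = 13113.
M/9 = 1457; 1457 ≡ 8 (mod 9); 8·8 ≡ 1, so inverse 8.
M/47 = 279; 279 ≡ 44 (mod 47); 44·31 ≡ 1, so inverse 31.
M/31 = 423; 423 ≡ 20 (mod 31); 20·14 ≡ 1, so inverse 14.
N ≡ 1·1457·8 + 43·279·31 + 7·423·14 = 425017.
425017 mod 13113 = 5401.

5401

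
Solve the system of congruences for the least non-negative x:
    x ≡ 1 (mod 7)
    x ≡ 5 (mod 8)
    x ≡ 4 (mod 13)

From x ≡ 1 (mod 7) write x = 1 + 7t. Substituting into x ≡ 5 (mod 8) gives 7t ≡ 4 (mod 8), and since 7⁻¹ ≡ 7 (mod 8), t ≡ 4. Hence x ≡ 1 + 7·4 = 29 (mod 56).
From x ≡ 29 (mod 56) write x = 29 + 56t. Substituting into x ≡ 4 (mod 13) gives 56t ≡ 1 (mod 13), and since 4⁻¹ ≡ 10 (mod 13), t ≡ 10. Hence x ≡ 29 + 56·10 = 589 (mod 728).

589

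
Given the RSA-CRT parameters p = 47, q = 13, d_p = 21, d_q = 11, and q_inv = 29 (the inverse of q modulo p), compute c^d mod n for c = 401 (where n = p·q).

m₁ = c^(d_p) mod p: c ≡ 25 (mod 47), and 25^21 mod 47 = 37.
m₂ = c^(d_q) mod q: c ≡ 11 (mod 13), and 11^11 mod 13 = 6.
h = q_inv·(m₁ − m₂) mod p = 29·(37 − 6) mod 47 = 6.
m = m₂ + h·q = 6 + 6·13 = 84.

84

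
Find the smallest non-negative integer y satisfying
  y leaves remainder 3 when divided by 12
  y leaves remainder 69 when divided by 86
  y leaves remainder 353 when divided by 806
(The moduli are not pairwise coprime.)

Combine the congruences pairwise.
gcd(12, 86) = 2 and 2 | (69 − 3), so the pair is consistent; merging gives y ≡ 327 (mod 516), where 516 = lcm(12, 86).
gcd(516, 806) = 2 and 2 | (353 − 327), so the pair is consistent; merging gives y ≡ 188151 (mod 207948), where 207948 = lcm(516, 806).
The solution is unique modulo lcm(12, 86, 806) = 207948.

188151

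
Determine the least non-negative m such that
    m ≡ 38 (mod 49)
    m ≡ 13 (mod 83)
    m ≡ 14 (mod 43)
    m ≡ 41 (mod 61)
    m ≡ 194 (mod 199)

From m ≡ 38 (mod 49) write m = 38 + 49t. Substituting into m ≡ 13 (mod 83) gives 49t ≡ 58 (mod 83), and since 49⁻¹ ≡ 61 (mod 83), t ≡ 52. Hence m ≡ 38 + 49·52 = 2586 (mod 4067).
From m ≡ 2586 (mod 4067) write m = 2586 + 4067t. Substituting into m ≡ 14 (mod 43) gives 4067t ≡ 8 (mod 43), and since 25⁻¹ ≡ 31 (mod 43), t ≡ 33. Hence m ≡ 2586 + 4067·33 = 136797 (mod 174881).
From m ≡ 136797 (mod 174881) write m = 136797 + 174881t. Substituting into m ≡ 41 (mod 61) gives 174881t ≡ 6 (mod 61), and since 55⁻¹ ≡ 10 (mod 61), t ≡ 60. Hence m ≡ 136797 + 174881·60 = 10629657 (mod 10667741).
From m ≡ 10629657 (mod 10667741) write m = 10629657 + 10667741t. Substituting into m ≡ 194 (mod 199) gives 10667741t ≡ 122 (mod 199), and since 147⁻¹ ≡ 88 (mod 199), t ≡ 189. Hence m ≡ 10629657 + 10667741·189 = 2026832706 (mod 2122880459).

2026832706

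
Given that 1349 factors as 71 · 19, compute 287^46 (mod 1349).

1138

Mod 71: 287 ≡ 3; 3^46 ≡ 2 (mod 71).
Mod 19: 287 ≡ 2; by Fermat, exponent reduces to 46 mod 18 = 10; 2^10 ≡ 17 (mod 19).
Combine by CRT: x ≡ 2 (mod 71), x ≡ 17 (mod 19) ⇒ x ≡ 1138 (mod 1349).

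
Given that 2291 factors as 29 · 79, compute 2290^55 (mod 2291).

Mod 29: 2290 ≡ 28; by Fermat, exponent reduces to 55 mod 28 = 27; 28^27 ≡ 28 (mod 29).
Mod 79: 2290 ≡ 78; 78^55 ≡ 78 (mod 79).
Combine by CRT: x ≡ 28 (mod 29), x ≡ 78 (mod 79) ⇒ x ≡ 2290 (mod 2291).

2290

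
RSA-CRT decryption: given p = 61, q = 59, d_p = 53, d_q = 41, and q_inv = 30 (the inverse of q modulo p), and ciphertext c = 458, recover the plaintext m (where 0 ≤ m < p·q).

1287

m₁ = c^(d_p) mod p: c ≡ 31 (mod 61), and 31^53 mod 61 = 6.
m₂ = c^(d_q) mod q: c ≡ 45 (mod 59), and 45^41 mod 59 = 48.
h = q_inv·(m₁ − m₂) mod p = 30·(6 − 48) mod 61 = 21.
m = m₂ + h·q = 48 + 21·59 = 1287.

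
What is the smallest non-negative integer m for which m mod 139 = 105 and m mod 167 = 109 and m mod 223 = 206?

Combine the congruences pairwise.
From m ≡ 105 (mod 139) write m = 105 + 139t. Substituting into m ≡ 109 (mod 167) gives 139t ≡ 4 (mod 167), and since 139⁻¹ ≡ 161 (mod 167), t ≡ 143. Hence m ≡ 105 + 139·143 = 19982 (mod 23213).
From m ≡ 19982 (mod 23213) write m = 19982 + 23213t. Substituting into m ≡ 206 (mod 223) gives 23213t ≡ 71 (mod 223), and since 21⁻¹ ≡ 85 (mod 223), t ≡ 14. Hence m ≡ 19982 + 23213·14 = 344964 (mod 5176499).

344964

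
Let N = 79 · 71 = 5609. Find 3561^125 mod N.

Mod 79: 3561 ≡ 6; by Fermat, exponent reduces to 125 mod 78 = 47; 6^47 ≡ 3 (mod 79).
Mod 71: 3561 ≡ 11; by Fermat, exponent reduces to 125 mod 70 = 55; 11^55 ≡ 41 (mod 71).
Combine by CRT: x ≡ 3 (mod 79), x ≡ 41 (mod 71) ⇒ x ≡ 4585 (mod 5609).

4585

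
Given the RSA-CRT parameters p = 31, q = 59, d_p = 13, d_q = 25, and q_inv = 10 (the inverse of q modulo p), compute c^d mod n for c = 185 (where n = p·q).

m₁ = c^(d_p) mod p: c ≡ 30 (mod 31), and 30^13 mod 31 = 30.
m₂ = c^(d_q) mod q: c ≡ 8 (mod 59), and 8^25 mod 59 = 33.
h = q_inv·(m₁ − m₂) mod p = 10·(30 − 33) mod 31 = 1.
m = m₂ + h·q = 33 + 1·59 = 92.

92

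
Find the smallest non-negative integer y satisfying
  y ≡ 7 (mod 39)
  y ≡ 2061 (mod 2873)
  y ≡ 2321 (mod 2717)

1007611

gcd(39, 2873) = 13 and 13 | (2061 − 7), so the pair is consistent; merging gives y ≡ 7807 (mod 8619), where 8619 = lcm(39, 2873).
gcd(8619, 2717) = 13 and 13 | (2321 − 7807), so the pair is consistent; merging gives y ≡ 1007611 (mod 1801371), where 1801371 = lcm(8619, 2717).
The solution is unique modulo lcm(39, 2873, 2717) = 1801371.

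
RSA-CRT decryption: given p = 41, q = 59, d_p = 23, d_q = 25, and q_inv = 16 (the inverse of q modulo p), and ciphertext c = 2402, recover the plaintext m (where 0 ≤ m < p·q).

m₁ = c^(d_p) mod p: c ≡ 24 (mod 41), and 24^23 mod 41 = 34.
m₂ = c^(d_q) mod q: c ≡ 42 (mod 59), and 42^25 mod 59 = 18.
h = q_inv·(m₁ − m₂) mod p = 16·(34 − 18) mod 41 = 10.
m = m₂ + h·q = 18 + 10·59 = 608.

608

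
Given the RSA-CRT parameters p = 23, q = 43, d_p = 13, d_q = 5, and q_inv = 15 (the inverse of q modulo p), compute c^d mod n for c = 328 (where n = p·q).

151

m₁ = c^(d_p) mod p: c ≡ 6 (mod 23), and 6^13 mod 23 = 13.
m₂ = c^(d_q) mod q: c ≡ 27 (mod 43), and 27^5 mod 43 = 22.
h = q_inv·(m₁ − m₂) mod p = 15·(13 − 22) mod 23 = 3.
m = m₂ + h·q = 22 + 3·43 = 151.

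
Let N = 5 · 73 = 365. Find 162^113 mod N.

Mod 5: 162 ≡ 2; by Fermat, exponent reduces to 113 mod 4 = 1; 2^1 ≡ 2 (mod 5).
Mod 73: 162 ≡ 16; by Fermat, exponent reduces to 113 mod 72 = 41; 16^41 ≡ 4 (mod 73).
Combine by CRT: x ≡ 2 (mod 5), x ≡ 4 (mod 73) ⇒ x ≡ 77 (mod 365).

77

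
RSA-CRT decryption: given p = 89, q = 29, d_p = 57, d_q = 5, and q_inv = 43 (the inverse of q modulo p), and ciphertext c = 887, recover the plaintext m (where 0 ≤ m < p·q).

m₁ = c^(d_p) mod p: c ≡ 86 (mod 89), and 86^57 mod 89 = 66.
m₂ = c^(d_q) mod q: c ≡ 17 (mod 29), and 17^5 mod 29 = 17.
h = q_inv·(m₁ − m₂) mod p = 43·(66 − 17) mod 89 = 60.
m = m₂ + h·q = 17 + 60·29 = 1757.

1757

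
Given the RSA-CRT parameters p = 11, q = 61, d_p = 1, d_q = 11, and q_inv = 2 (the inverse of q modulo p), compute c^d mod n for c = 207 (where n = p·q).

m₁ = c^(d_p) mod p: c ≡ 9 (mod 11), and 9^1 mod 11 = 9.
m₂ = c^(d_q) mod q: c ≡ 24 (mod 61), and 24^11 mod 61 = 37.
h = q_inv·(m₁ − m₂) mod p = 2·(9 − 37) mod 11 = 10.
m = m₂ + h·q = 37 + 10·61 = 647.

647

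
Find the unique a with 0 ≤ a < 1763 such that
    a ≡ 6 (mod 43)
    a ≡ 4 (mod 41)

From a ≡ 6 (mod 43) write a = 6 + 43t. Substituting into a ≡ 4 (mod 41) gives 43t ≡ 39 (mod 41), and since 2⁻¹ ≡ 21 (mod 41), t ≡ 40. Hence a ≡ 6 + 43·40 = 1726 (mod 1763).

1726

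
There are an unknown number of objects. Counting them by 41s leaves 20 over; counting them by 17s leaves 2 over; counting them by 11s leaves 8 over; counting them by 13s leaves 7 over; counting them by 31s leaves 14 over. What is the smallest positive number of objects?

1883109

The moduli are pairwise coprime; M = 41·17·11·13·31 = 3089801.
M/41 = 75361; 75361 ≡ 3 (mod 41); 3·14 ≡ 1, so inverse 14.
M/17 = 181753; 181753 ≡ 6 (mod 17); 6·3 ≡ 1, so inverse 3.
M/11 = 280891; 280891 ≡ 6 (mod 11); 6·2 ≡ 1, so inverse 2.
M/13 = 237677; 237677 ≡ 11 (mod 13); 11·6 ≡ 1, so inverse 6.
M/31 = 99671; 99671 ≡ 6 (mod 31); 6·26 ≡ 1, so inverse 26.
N ≡ 20·75361·14 + 2·181753·3 + 8·280891·2 + 7·237677·6 + 14·99671·26 = 72948532.
72948532 mod 3089801 = 1883109.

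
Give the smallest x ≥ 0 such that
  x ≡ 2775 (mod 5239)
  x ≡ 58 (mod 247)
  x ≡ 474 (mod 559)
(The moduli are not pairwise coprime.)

2690382

gcd(5239, 247) = 13 and 13 | (58 − 2775), so the pair is consistent; merging gives x ≡ 2775 (mod 99541), where 99541 = lcm(5239, 247).
gcd(99541, 559) = 13 and 13 | (474 − 2775), so the pair is consistent; merging gives x ≡ 2690382 (mod 4280263), where 4280263 = lcm(99541, 559).
The solution is unique modulo lcm(5239, 247, 559) = 4280263.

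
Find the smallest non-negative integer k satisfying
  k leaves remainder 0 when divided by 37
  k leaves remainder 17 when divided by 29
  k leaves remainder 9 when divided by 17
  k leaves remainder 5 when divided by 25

148555

From k ≡ 0 (mod 37) write k = 0 + 37t. Substituting into k ≡ 17 (mod 29) gives 37t ≡ 17 (mod 29), and since 8⁻¹ ≡ 11 (mod 29), t ≡ 13. Hence k ≡ 0 + 37·13 = 481 (mod 1073).
From k ≡ 481 (mod 1073) write k = 481 + 1073t. Substituting into k ≡ 9 (mod 17) gives 1073t ≡ 4 (mod 17), and since 2⁻¹ ≡ 9 (mod 17), t ≡ 2. Hence k ≡ 481 + 1073·2 = 2627 (mod 18241).
From k ≡ 2627 (mod 18241) write k = 2627 + 18241t. Substituting into k ≡ 5 (mod 25) gives 18241t ≡ 3 (mod 25), and since 16⁻¹ ≡ 11 (mod 25), t ≡ 8. Hence k ≡ 2627 + 18241·8 = 148555 (mod 456025).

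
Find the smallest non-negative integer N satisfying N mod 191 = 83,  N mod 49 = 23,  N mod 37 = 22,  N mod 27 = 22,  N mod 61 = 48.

From N ≡ 83 (mod 191) write N = 83 + 191t. Substituting into N ≡ 23 (mod 49) gives 191t ≡ 38 (mod 49), and since 44⁻¹ ≡ 39 (mod 49), t ≡ 12. Hence N ≡ 83 + 191·12 = 2375 (mod 9359).
From N ≡ 2375 (mod 9359) write N = 2375 + 9359t. Substituting into N ≡ 22 (mod 37) gives 9359t ≡ 15 (mod 37), and since 35⁻¹ ≡ 18 (mod 37), t ≡ 11. Hence N ≡ 2375 + 9359·11 = 105324 (mod 346283).
From N ≡ 105324 (mod 346283) write N = 105324 + 346283t. Substituting into N ≡ 22 (mod 27) gives 346283t ≡ 25 (mod 27), and since 8⁻¹ ≡ 17 (mod 27), t ≡ 20. Hence N ≡ 105324 + 346283·20 = 7030984 (mod 9349641).
From N ≡ 7030984 (mod 9349641) write N = 7030984 + 9349641t. Substituting into N ≡ 48 (mod 61) gives 9349641t ≡ 46 (mod 61), and since 49⁻¹ ≡ 5 (mod 61), t ≡ 47. Hence N ≡ 7030984 + 9349641·47 = 446464111 (mod 570328101).

446464111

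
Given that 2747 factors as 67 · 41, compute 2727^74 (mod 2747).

351

Mod 67: 2727 ≡ 47; by Fermat, exponent reduces to 74 mod 66 = 8; 47^8 ≡ 16 (mod 67).
Mod 41: 2727 ≡ 21; by Fermat, exponent reduces to 74 mod 40 = 34; 21^34 ≡ 23 (mod 41).
Combine by CRT: x ≡ 16 (mod 67), x ≡ 23 (mod 41) ⇒ x ≡ 351 (mod 2747).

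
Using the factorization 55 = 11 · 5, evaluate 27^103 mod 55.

Mod 11: 27 ≡ 5; by Fermat, exponent reduces to 103 mod 10 = 3; 5^3 ≡ 4 (mod 11).
Mod 5: 27 ≡ 2; by Fermat, exponent reduces to 103 mod 4 = 3; 2^3 ≡ 3 (mod 5).
Combine by CRT: x ≡ 4 (mod 11), x ≡ 3 (mod 5) ⇒ x ≡ 48 (mod 55).

48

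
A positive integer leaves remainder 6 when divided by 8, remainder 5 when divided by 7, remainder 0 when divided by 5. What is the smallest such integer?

The moduli are pairwise coprime; M = 8·7·5 = 280.
M/8 = 35; 35 ≡ 3 (mod 8); 3·3 ≡ 1, so inverse 3.
M/7 = 40; 40 ≡ 5 (mod 7); 5·3 ≡ 1, so inverse 3.
M/5 = 56; 56 ≡ 1 (mod 5), inverse 1.
n ≡ 6·35·3 + 5·40·3 + 0·56·1 = 1230.
1230 mod 280 = 110.

110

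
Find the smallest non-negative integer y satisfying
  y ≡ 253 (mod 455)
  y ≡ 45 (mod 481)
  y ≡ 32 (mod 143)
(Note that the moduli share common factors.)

3893

gcd(455, 481) = 13 and 13 | (45 − 253), so the pair is consistent; merging gives y ≡ 3893 (mod 16835), where 16835 = lcm(455, 481).
gcd(16835, 143) = 13 and 13 | (32 − 3893), so the pair is consistent; merging gives y ≡ 3893 (mod 185185), where 185185 = lcm(16835, 143).
The solution is unique modulo lcm(455, 481, 143) = 185185.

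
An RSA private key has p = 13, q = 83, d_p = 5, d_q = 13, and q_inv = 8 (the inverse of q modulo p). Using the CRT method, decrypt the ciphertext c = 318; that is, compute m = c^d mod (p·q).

m₁ = c^(d_p) mod p: c ≡ 6 (mod 13), and 6^5 mod 13 = 2.
m₂ = c^(d_q) mod q: c ≡ 69 (mod 83), and 69^13 mod 83 = 48.
h = q_inv·(m₁ − m₂) mod p = 8·(2 − 48) mod 13 = 9.
m = m₂ + h·q = 48 + 9·83 = 795.

795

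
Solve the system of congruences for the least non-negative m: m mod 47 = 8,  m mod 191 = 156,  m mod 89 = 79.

Combine the congruences pairwise.
From m ≡ 8 (mod 47) write m = 8 + 47t. Substituting into m ≡ 156 (mod 191) gives 47t ≡ 148 (mod 191), and since 47⁻¹ ≡ 126 (mod 191), t ≡ 121. Hence m ≡ 8 + 47·121 = 5695 (mod 8977).
From m ≡ 5695 (mod 8977) write m = 5695 + 8977t. Substituting into m ≡ 79 (mod 89) gives 8977t ≡ 80 (mod 89), and since 77⁻¹ ≡ 37 (mod 89), t ≡ 23. Hence m ≡ 5695 + 8977·23 = 212166 (mod 798953).

212166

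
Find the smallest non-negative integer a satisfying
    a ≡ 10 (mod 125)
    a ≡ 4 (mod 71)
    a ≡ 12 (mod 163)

1250385

The moduli are pairwise coprime; N = 125·71·163 = 1446625.
N/125 = 11573; 11573 ≡ 73 (mod 125); 73·12 ≡ 1, so inverse 12.
N/71 = 20375; 20375 ≡ 69 (mod 71); 69·35 ≡ 1, so inverse 35.
N/163 = 8875; 8875 ≡ 73 (mod 163); 73·67 ≡ 1, so inverse 67.
a ≡ 10·11573·12 + 4·20375·35 + 12·8875·67 = 11376760.
11376760 mod 1446625 = 1250385.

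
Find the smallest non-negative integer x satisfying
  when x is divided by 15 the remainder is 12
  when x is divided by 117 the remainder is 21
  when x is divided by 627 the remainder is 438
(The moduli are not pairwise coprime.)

gcd(15, 117) = 3 and 3 | (21 − 12), so the pair is consistent; merging gives x ≡ 372 (mod 585), where 585 = lcm(15, 117).
gcd(585, 627) = 3 and 3 | (438 − 372), so the pair is consistent; merging gives x ≡ 51852 (mod 122265), where 122265 = lcm(585, 627).
The solution is unique modulo lcm(15, 117, 627) = 122265.

51852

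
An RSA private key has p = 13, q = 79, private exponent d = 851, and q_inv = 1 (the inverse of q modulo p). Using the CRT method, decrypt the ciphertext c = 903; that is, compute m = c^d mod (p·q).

d_p = d mod (p−1) = 851 mod 12 = 11; d_q = d mod (q−1) = 71.
m₁ = c^(d_p) mod p: c ≡ 6 (mod 13), and 6^11 mod 13 = 11.
m₂ = c^(d_q) mod q: c ≡ 34 (mod 79), and 34^71 mod 79 = 47.
h = q_inv·(m₁ − m₂) mod p = 1·(11 − 47) mod 13 = 3.
m = m₂ + h·q = 47 + 3·79 = 284.

284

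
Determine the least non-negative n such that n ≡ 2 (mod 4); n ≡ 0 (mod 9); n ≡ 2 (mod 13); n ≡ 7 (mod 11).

2394

The moduli are pairwise coprime; M = 4·9·13·11 = 5148.
M/4 = 1287; 1287 ≡ 3 (mod 4); 3·3 ≡ 1, so inverse 3.
M/9 = 572; 572 ≡ 5 (mod 9); 5·2 ≡ 1, so inverse 2.
M/13 = 396; 396 ≡ 6 (mod 13); 6·11 ≡ 1, so inverse 11.
M/11 = 468; 468 ≡ 6 (mod 11); 6·2 ≡ 1, so inverse 2.
n ≡ 2·1287·3 + 0·572·2 + 2·396·11 + 7·468·2 = 22986.
22986 mod 5148 = 2394.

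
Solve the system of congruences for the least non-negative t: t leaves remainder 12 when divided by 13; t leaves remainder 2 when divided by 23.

From t ≡ 12 (mod 13) write t = 12 + 13s. Substituting into t ≡ 2 (mod 23) gives 13s ≡ 13 (mod 23), and since 13⁻¹ ≡ 16 (mod 23), s ≡ 1. Hence t ≡ 12 + 13·1 = 25 (mod 299).

25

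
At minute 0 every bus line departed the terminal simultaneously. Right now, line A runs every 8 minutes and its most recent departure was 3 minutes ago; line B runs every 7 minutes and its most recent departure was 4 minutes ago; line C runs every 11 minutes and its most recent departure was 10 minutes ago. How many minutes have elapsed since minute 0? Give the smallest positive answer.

The moduli are pairwise coprime; N = 8·7·11 = 616.
N/8 = 77; 77 ≡ 5 (mod 8); 5·5 ≡ 1, so inverse 5.
N/7 = 88; 88 ≡ 4 (mod 7); 4·2 ≡ 1, so inverse 2.
N/11 = 56; 56 ≡ 1 (mod 11), inverse 1.
t ≡ 3·77·5 + 4·88·2 + 10·56·1 = 2419.
2419 mod 616 = 571.

571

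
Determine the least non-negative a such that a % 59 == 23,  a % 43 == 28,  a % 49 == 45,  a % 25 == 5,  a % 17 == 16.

47670430

The moduli are pairwise coprime; N = 59·43·49·25·17 = 52833025.
N/59 = 895475; 895475 ≡ 32 (mod 59); 32·24 ≡ 1, so inverse 24.
N/43 = 1228675; 1228675 ≡ 36 (mod 43); 36·6 ≡ 1, so inverse 6.
N/49 = 1078225; 1078225 ≡ 29 (mod 49); 29·22 ≡ 1, so inverse 22.
N/25 = 2113321; 2113321 ≡ 21 (mod 25); 21·6 ≡ 1, so inverse 6.
N/17 = 3107825; 3107825 ≡ 4 (mod 17); 4·13 ≡ 1, so inverse 13.
a ≡ 23·895475·24 + 28·1228675·6 + 45·1078225·22 + 5·2113321·6 + 16·3107825·13 = 2477989580.
2477989580 mod 52833025 = 47670430.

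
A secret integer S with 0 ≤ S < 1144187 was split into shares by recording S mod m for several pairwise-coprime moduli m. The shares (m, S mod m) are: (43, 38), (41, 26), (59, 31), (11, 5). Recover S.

694402

The moduli are pairwise coprime; N = 43·41·59·11 = 1144187.
N/43 = 26609; 26609 ≡ 35 (mod 43); 35·16 ≡ 1, so inverse 16.
N/41 = 27907; 27907 ≡ 27 (mod 41); 27·38 ≡ 1, so inverse 38.
N/59 = 19393; 19393 ≡ 41 (mod 59); 41·36 ≡ 1, so inverse 36.
N/11 = 104017; 104017 ≡ 1 (mod 11), inverse 1.
S ≡ 38·26609·16 + 26·27907·38 + 31·19393·36 + 5·104017·1 = 65913061.
65913061 mod 1144187 = 694402.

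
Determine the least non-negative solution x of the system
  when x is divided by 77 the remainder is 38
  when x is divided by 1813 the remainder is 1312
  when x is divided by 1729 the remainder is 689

gcd(77, 1813) = 7 and 7 | (1312 − 38), so the pair is consistent; merging gives x ≡ 19442 (mod 19943), where 19943 = lcm(77, 1813).
gcd(19943, 1729) = 7 and 7 | (689 − 19442), so the pair is consistent; merging gives x ≡ 398359 (mod 4925921), where 4925921 = lcm(19943, 1729).
The solution is unique modulo lcm(77, 1813, 1729) = 4925921.

398359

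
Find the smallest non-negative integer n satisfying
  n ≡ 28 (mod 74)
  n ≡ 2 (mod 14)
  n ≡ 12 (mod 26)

324

gcd(74, 14) = 2 and 2 | (2 − 28), so the pair is consistent; merging gives n ≡ 324 (mod 518), where 518 = lcm(74, 14).
gcd(518, 26) = 2 and 2 | (12 − 324), so the pair is consistent; merging gives n ≡ 324 (mod 6734), where 6734 = lcm(518, 26).
The solution is unique modulo lcm(74, 14, 26) = 6734.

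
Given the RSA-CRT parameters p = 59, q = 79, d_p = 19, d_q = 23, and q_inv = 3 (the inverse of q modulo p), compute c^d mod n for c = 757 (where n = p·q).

3802

m₁ = c^(d_p) mod p: c ≡ 49 (mod 59), and 49^19 mod 59 = 26.
m₂ = c^(d_q) mod q: c ≡ 46 (mod 79), and 46^23 mod 79 = 10.
h = q_inv·(m₁ − m₂) mod p = 3·(26 − 10) mod 59 = 48.
m = m₂ + h·q = 10 + 48·79 = 3802.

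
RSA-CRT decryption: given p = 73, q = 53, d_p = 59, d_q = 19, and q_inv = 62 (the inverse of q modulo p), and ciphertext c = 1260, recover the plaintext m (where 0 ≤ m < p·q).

m₁ = c^(d_p) mod p: c ≡ 19 (mod 73), and 19^59 mod 73 = 61.
m₂ = c^(d_q) mod q: c ≡ 41 (mod 53), and 41^19 mod 53 = 33.
h = q_inv·(m₁ − m₂) mod p = 62·(61 − 33) mod 73 = 57.
m = m₂ + h·q = 33 + 57·53 = 3054.

3054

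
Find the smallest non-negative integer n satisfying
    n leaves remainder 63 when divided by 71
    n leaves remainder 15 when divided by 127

From n ≡ 63 (mod 71) write n = 63 + 71t. Substituting into n ≡ 15 (mod 127) gives 71t ≡ 79 (mod 127), and since 71⁻¹ ≡ 34 (mod 127), t ≡ 19. Hence n ≡ 63 + 71·19 = 1412 (mod 9017).

1412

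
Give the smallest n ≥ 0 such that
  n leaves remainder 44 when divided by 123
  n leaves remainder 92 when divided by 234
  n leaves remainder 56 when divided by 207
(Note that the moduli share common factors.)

gcd(123, 234) = 3 and 3 | (92 − 44), so the pair is consistent; merging gives n ≡ 1028 (mod 9594), where 9594 = lcm(123, 234).
gcd(9594, 207) = 9 and 9 | (56 − 1028), so the pair is consistent; merging gives n ≡ 202502 (mod 220662), where 220662 = lcm(9594, 207).
The solution is unique modulo lcm(123, 234, 207) = 220662.

202502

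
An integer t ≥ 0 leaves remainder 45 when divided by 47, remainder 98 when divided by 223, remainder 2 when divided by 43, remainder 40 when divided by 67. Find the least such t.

From t ≡ 45 (mod 47) write t = 45 + 47s. Substituting into t ≡ 98 (mod 223) gives 47s ≡ 53 (mod 223), and since 47⁻¹ ≡ 19 (mod 223), s ≡ 115. Hence t ≡ 45 + 47·115 = 5450 (mod 10481).
From t ≡ 5450 (mod 10481) write t = 5450 + 10481s. Substituting into t ≡ 2 (mod 43) gives 10481s ≡ 13 (mod 43), and since 32⁻¹ ≡ 39 (mod 43), s ≡ 34. Hence t ≡ 5450 + 10481·34 = 361804 (mod 450683).
From t ≡ 361804 (mod 450683) write t = 361804 + 450683s. Substituting into t ≡ 40 (mod 67) gives 450683s ≡ 36 (mod 67), and since 41⁻¹ ≡ 18 (mod 67), s ≡ 45. Hence t ≡ 361804 + 450683·45 = 20642539 (mod 30195761).

20642539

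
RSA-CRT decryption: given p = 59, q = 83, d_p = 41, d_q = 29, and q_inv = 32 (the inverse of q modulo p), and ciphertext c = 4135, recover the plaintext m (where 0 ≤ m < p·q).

1575

m₁ = c^(d_p) mod p: c ≡ 5 (mod 59), and 5^41 mod 59 = 41.
m₂ = c^(d_q) mod q: c ≡ 68 (mod 83), and 68^29 mod 83 = 81.
h = q_inv·(m₁ − m₂) mod p = 32·(41 − 81) mod 59 = 18.
m = m₂ + h·q = 81 + 18·83 = 1575.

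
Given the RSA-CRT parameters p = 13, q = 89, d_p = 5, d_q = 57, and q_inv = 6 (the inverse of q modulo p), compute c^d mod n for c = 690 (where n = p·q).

m₁ = c^(d_p) mod p: c ≡ 1 (mod 13), and 1^5 mod 13 = 1.
m₂ = c^(d_q) mod q: c ≡ 67 (mod 89), and 67^57 mod 89 = 39.
h = q_inv·(m₁ − m₂) mod p = 6·(1 − 39) mod 13 = 6.
m = m₂ + h·q = 39 + 6·89 = 573.

573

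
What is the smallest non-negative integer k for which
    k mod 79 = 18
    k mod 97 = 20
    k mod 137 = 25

Combine the congruences pairwise.
From k ≡ 18 (mod 79) write k = 18 + 79t. Substituting into k ≡ 20 (mod 97) gives 79t ≡ 2 (mod 97), and since 79⁻¹ ≡ 70 (mod 97), t ≡ 43. Hence k ≡ 18 + 79·43 = 3415 (mod 7663).
From k ≡ 3415 (mod 7663) write k = 3415 + 7663t. Substituting into k ≡ 25 (mod 137) gives 7663t ≡ 35 (mod 137), and since 128⁻¹ ≡ 76 (mod 137), t ≡ 57. Hence k ≡ 3415 + 7663·57 = 440206 (mod 1049831).

440206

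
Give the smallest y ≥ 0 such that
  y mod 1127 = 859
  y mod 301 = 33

gcd(1127, 301) = 7 and 7 | (33 − 859), so the pair is consistent; merging gives y ≡ 48193 (mod 48461), where 48461 = lcm(1127, 301).
The solution is unique modulo lcm(1127, 301) = 48461.

48193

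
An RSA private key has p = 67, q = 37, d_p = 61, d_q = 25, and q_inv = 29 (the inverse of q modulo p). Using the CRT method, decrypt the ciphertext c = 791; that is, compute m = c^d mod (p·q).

m₁ = c^(d_p) mod p: c ≡ 54 (mod 67), and 54^61 mod 67 = 16.
m₂ = c^(d_q) mod q: c ≡ 14 (mod 37), and 14^25 mod 37 = 14.
h = q_inv·(m₁ − m₂) mod p = 29·(16 − 14) mod 67 = 58.
m = m₂ + h·q = 14 + 58·37 = 2160.

2160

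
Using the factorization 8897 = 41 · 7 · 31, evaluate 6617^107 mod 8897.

2552

Mod 41: 6617 ≡ 16; by Fermat, exponent reduces to 107 mod 40 = 27; 16^27 ≡ 10 (mod 41).
Mod 7: 6617 ≡ 2; by Fermat, exponent reduces to 107 mod 6 = 5; 2^5 ≡ 4 (mod 7).
Mod 31: 6617 ≡ 14; by Fermat, exponent reduces to 107 mod 30 = 17; 14^17 ≡ 10 (mod 31).
Combine by CRT: x ≡ 10 (mod 41), x ≡ 4 (mod 7), x ≡ 10 (mod 31) ⇒ x ≡ 2552 (mod 8897).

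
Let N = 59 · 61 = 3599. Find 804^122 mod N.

Mod 59: 804 ≡ 37; by Fermat, exponent reduces to 122 mod 58 = 6; 37^6 ≡ 17 (mod 59).
Mod 61: 804 ≡ 11; by Fermat, exponent reduces to 122 mod 60 = 2; 11^2 ≡ 60 (mod 61).
Combine by CRT: x ≡ 17 (mod 59), x ≡ 60 (mod 61) ⇒ x ≡ 548 (mod 3599).

548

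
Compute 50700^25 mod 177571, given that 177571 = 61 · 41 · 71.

Mod 61: 50700 ≡ 9; 9^25 ≡ 1 (mod 61).
Mod 41: 50700 ≡ 24; 24^25 ≡ 27 (mod 41).
Mod 71: 50700 ≡ 6; 6^25 ≡ 32 (mod 71).
Combine by CRT: x ≡ 1 (mod 61), x ≡ 27 (mod 41), x ≡ 32 (mod 71) ⇒ x ≡ 86865 (mod 177571).

86865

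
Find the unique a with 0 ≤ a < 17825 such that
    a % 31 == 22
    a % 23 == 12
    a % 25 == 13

The moduli are pairwise coprime; N = 31·23·25 = 17825.
N/31 = 575; 575 ≡ 17 (mod 31); 17·11 ≡ 1, so inverse 11.
N/23 = 775; 775 ≡ 16 (mod 23); 16·13 ≡ 1, so inverse 13.
N/25 = 713; 713 ≡ 13 (mod 25); 13·2 ≡ 1, so inverse 2.
a ≡ 22·575·11 + 12·775·13 + 13·713·2 = 278588.
278588 mod 17825 = 11213.

11213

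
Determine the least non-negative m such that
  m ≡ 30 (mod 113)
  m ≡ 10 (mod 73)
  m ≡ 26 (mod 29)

The moduli are pairwise coprime; N = 113·73·29 = 239221.
N/113 = 2117; 2117 ≡ 83 (mod 113); 83·64 ≡ 1, so inverse 64.
N/73 = 3277; 3277 ≡ 65 (mod 73); 65·9 ≡ 1, so inverse 9.
N/29 = 8249; 8249 ≡ 13 (mod 29); 13·9 ≡ 1, so inverse 9.
m ≡ 30·2117·64 + 10·3277·9 + 26·8249·9 = 6289836.
6289836 mod 239221 = 70090.

70090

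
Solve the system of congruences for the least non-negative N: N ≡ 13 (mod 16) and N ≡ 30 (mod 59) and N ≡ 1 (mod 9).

From N ≡ 13 (mod 16) write N = 13 + 16t. Substituting into N ≡ 30 (mod 59) gives 16t ≡ 17 (mod 59), and since 16⁻¹ ≡ 48 (mod 59), t ≡ 49. Hence N ≡ 13 + 16·49 = 797 (mod 944).
From N ≡ 797 (mod 944) write N = 797 + 944t. Substituting into N ≡ 1 (mod 9) gives 944t ≡ 5 (mod 9), and since 8⁻¹ ≡ 8 (mod 9), t ≡ 4. Hence N ≡ 797 + 944·4 = 4573 (mod 8496).

4573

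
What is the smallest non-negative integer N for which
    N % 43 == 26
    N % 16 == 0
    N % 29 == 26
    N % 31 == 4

The moduli are pairwise coprime; M = 43·16·29·31 = 618512.
M/43 = 14384; 14384 ≡ 22 (mod 43); 22·2 ≡ 1, so inverse 2.
M/16 = 38657; 38657 ≡ 1 (mod 16), inverse 1.
M/29 = 21328; 21328 ≡ 13 (mod 29); 13·9 ≡ 1, so inverse 9.
M/31 = 19952; 19952 ≡ 19 (mod 31); 19·18 ≡ 1, so inverse 18.
N ≡ 26·14384·2 + 0·38657·1 + 26·21328·9 + 4·19952·18 = 7175264.
7175264 mod 618512 = 371632.

371632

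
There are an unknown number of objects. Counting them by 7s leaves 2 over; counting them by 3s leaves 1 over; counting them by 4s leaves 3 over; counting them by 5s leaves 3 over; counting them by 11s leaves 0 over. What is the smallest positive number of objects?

Combine the congruences pairwise.
From N ≡ 2 (mod 7) write N = 2 + 7t. Substituting into N ≡ 1 (mod 3) gives 7t ≡ 2 (mod 3), and since 1⁻¹ ≡ 1 (mod 3), t ≡ 2. Hence N ≡ 2 + 7·2 = 16 (mod 21).
From N ≡ 16 (mod 21) write N = 16 + 21t. Substituting into N ≡ 3 (mod 4) gives 21t ≡ 3 (mod 4), and since 1⁻¹ ≡ 1 (mod 4), t ≡ 3. Hence N ≡ 16 + 21·3 = 79 (mod 84).
From N ≡ 79 (mod 84) write N = 79 + 84t. Substituting into N ≡ 3 (mod 5) gives 84t ≡ 4 (mod 5), and since 4⁻¹ ≡ 4 (mod 5), t ≡ 1. Hence N ≡ 79 + 84·1 = 163 (mod 420).
From N ≡ 163 (mod 420) write N = 163 + 420t. Substituting into N ≡ 0 (mod 11) gives 420t ≡ 2 (mod 11), and since 2⁻¹ ≡ 6 (mod 11), t ≡ 1. Hence N ≡ 163 + 420·1 = 583 (mod 4620).

583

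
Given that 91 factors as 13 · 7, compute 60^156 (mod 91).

Mod 13: 60 ≡ 8; since 12 | 156, by Fermat 8^156 ≡ 1 (mod 13).
Mod 7: 60 ≡ 4; since 6 | 156, by Fermat 4^156 ≡ 1 (mod 7).
Combine by CRT: x ≡ 1 (mod 13), x ≡ 1 (mod 7) ⇒ x ≡ 1 (mod 91).

1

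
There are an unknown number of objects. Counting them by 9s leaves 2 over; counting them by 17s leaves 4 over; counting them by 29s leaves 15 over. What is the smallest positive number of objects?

The moduli are pairwise coprime; M = 9·17·29 = 4437.
M/9 = 493; 493 ≡ 7 (mod 9); 7·4 ≡ 1, so inverse 4.
M/17 = 261; 261 ≡ 6 (mod 17); 6·3 ≡ 1, so inverse 3.
M/29 = 153; 153 ≡ 8 (mod 29); 8·11 ≡ 1, so inverse 11.
N ≡ 2·493·4 + 4·261·3 + 15·153·11 = 32321.
32321 mod 4437 = 1262.

1262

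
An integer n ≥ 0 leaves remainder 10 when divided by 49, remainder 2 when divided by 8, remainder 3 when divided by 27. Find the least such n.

5106

The moduli are pairwise coprime; M = 49·8·27 = 10584.
M/49 = 216; 216 ≡ 20 (mod 49); 20·27 ≡ 1, so inverse 27.
M/8 = 1323; 1323 ≡ 3 (mod 8); 3·3 ≡ 1, so inverse 3.
M/27 = 392; 392 ≡ 14 (mod 27); 14·2 ≡ 1, so inverse 2.
n ≡ 10·216·27 + 2·1323·3 + 3·392·2 = 68610.
68610 mod 10584 = 5106.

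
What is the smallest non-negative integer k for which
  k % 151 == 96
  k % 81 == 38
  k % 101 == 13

284429

From k ≡ 96 (mod 151) write k = 96 + 151t. Substituting into k ≡ 38 (mod 81) gives 151t ≡ 23 (mod 81), and since 70⁻¹ ≡ 22 (mod 81), t ≡ 20. Hence k ≡ 96 + 151·20 = 3116 (mod 12231).
From k ≡ 3116 (mod 12231) write k = 3116 + 12231t. Substituting into k ≡ 13 (mod 101) gives 12231t ≡ 28 (mod 101), and since 10⁻¹ ≡ 91 (mod 101), t ≡ 23. Hence k ≡ 3116 + 12231·23 = 284429 (mod 1235331).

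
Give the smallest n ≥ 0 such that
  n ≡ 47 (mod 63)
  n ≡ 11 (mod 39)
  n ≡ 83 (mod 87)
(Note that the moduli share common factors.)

11828

gcd(63, 39) = 3 and 3 | (11 − 47), so the pair is consistent; merging gives n ≡ 362 (mod 819), where 819 = lcm(63, 39).
gcd(819, 87) = 3 and 3 | (83 − 362), so the pair is consistent; merging gives n ≡ 11828 (mod 23751), where 23751 = lcm(819, 87).
The solution is unique modulo lcm(63, 39, 87) = 23751.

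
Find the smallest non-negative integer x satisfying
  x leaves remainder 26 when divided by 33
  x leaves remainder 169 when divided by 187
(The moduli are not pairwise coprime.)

356

Combine the congruences pairwise.
gcd(33, 187) = 11 and 11 | (169 − 26), so the pair is consistent; merging gives x ≡ 356 (mod 561), where 561 = lcm(33, 187).
The solution is unique modulo lcm(33, 187) = 561.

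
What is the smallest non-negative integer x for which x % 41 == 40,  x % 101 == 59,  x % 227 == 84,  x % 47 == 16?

Combine the congruences pairwise.
From x ≡ 40 (mod 41) write x = 40 + 41t. Substituting into x ≡ 59 (mod 101) gives 41t ≡ 19 (mod 101), and since 41⁻¹ ≡ 69 (mod 101), t ≡ 99. Hence x ≡ 40 + 41·99 = 4099 (mod 4141).
From x ≡ 4099 (mod 4141) write x = 4099 + 4141t. Substituting into x ≡ 84 (mod 227) gives 4141t ≡ 71 (mod 227), and since 55⁻¹ ≡ 194 (mod 227), t ≡ 154. Hence x ≡ 4099 + 4141·154 = 641813 (mod 940007).
From x ≡ 641813 (mod 940007) write x = 641813 + 940007t. Substituting into x ≡ 16 (mod 47) gives 940007t ≡ 35 (mod 47), and since 7⁻¹ ≡ 27 (mod 47), t ≡ 5. Hence x ≡ 641813 + 940007·5 = 5341848 (mod 44180329).

5341848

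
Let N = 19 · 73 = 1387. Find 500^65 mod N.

Mod 19: 500 ≡ 6; by Fermat, exponent reduces to 65 mod 18 = 11; 6^11 ≡ 17 (mod 19).
Mod 73: 500 ≡ 62; 62^65 ≡ 31 (mod 73).
Combine by CRT: x ≡ 17 (mod 19), x ≡ 31 (mod 73) ⇒ x ≡ 834 (mod 1387).

834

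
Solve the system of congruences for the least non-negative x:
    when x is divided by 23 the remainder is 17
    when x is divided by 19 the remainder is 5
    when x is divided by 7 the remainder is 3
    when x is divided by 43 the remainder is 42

129300

From x ≡ 17 (mod 23) write x = 17 + 23t. Substituting into x ≡ 5 (mod 19) gives 23t ≡ 7 (mod 19), and since 4⁻¹ ≡ 5 (mod 19), t ≡ 16. Hence x ≡ 17 + 23·16 = 385 (mod 437).
From x ≡ 385 (mod 437) write x = 385 + 437t. Substituting into x ≡ 3 (mod 7) gives 437t ≡ 3 (mod 7), and since 3⁻¹ ≡ 5 (mod 7), t ≡ 1. Hence x ≡ 385 + 437·1 = 822 (mod 3059).
From x ≡ 822 (mod 3059) write x = 822 + 3059t. Substituting into x ≡ 42 (mod 43) gives 3059t ≡ 37 (mod 43), and since 6⁻¹ ≡ 36 (mod 43), t ≡ 42. Hence x ≡ 822 + 3059·42 = 129300 (mod 131537).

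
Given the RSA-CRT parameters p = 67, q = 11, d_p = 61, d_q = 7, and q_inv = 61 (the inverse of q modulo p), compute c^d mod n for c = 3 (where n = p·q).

75

m₁ = c^(d_p) mod p: c ≡ 3 (mod 67), and 3^61 mod 67 = 8.
m₂ = c^(d_q) mod q: c ≡ 3 (mod 11), and 3^7 mod 11 = 9.
h = q_inv·(m₁ − m₂) mod p = 61·(8 − 9) mod 67 = 6.
m = m₂ + h·q = 9 + 6·11 = 75.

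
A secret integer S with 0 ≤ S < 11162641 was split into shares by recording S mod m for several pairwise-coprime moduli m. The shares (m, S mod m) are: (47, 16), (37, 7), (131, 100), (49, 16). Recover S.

9370923

Combine the congruences pairwise.
From S ≡ 16 (mod 47) write S = 16 + 47t. Substituting into S ≡ 7 (mod 37) gives 47t ≡ 28 (mod 37), and since 10⁻¹ ≡ 26 (mod 37), t ≡ 25. Hence S ≡ 16 + 47·25 = 1191 (mod 1739).
From S ≡ 1191 (mod 1739) write S = 1191 + 1739t. Substituting into S ≡ 100 (mod 131) gives 1739t ≡ 88 (mod 131), and since 36⁻¹ ≡ 91 (mod 131), t ≡ 17. Hence S ≡ 1191 + 1739·17 = 30754 (mod 227809).
From S ≡ 30754 (mod 227809) write S = 30754 + 227809t. Substituting into S ≡ 16 (mod 49) gives 227809t ≡ 34 (mod 49), and since 8⁻¹ ≡ 43 (mod 49), t ≡ 41. Hence S ≡ 30754 + 227809·41 = 9370923 (mod 11162641).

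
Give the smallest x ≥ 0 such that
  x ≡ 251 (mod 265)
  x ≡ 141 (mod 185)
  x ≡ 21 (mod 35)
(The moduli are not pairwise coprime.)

gcd(265, 185) = 5 and 5 | (141 − 251), so the pair is consistent; merging gives x ≡ 8466 (mod 9805), where 9805 = lcm(265, 185).
gcd(9805, 35) = 5 and 5 | (21 − 8466), so the pair is consistent; merging gives x ≡ 57491 (mod 68635), where 68635 = lcm(9805, 35).
The solution is unique modulo lcm(265, 185, 35) = 68635.

57491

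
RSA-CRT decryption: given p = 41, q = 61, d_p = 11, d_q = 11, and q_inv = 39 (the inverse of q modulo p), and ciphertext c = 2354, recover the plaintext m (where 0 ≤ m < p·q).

m₁ = c^(d_p) mod p: c ≡ 17 (mod 41), and 17^11 mod 41 = 11.
m₂ = c^(d_q) mod q: c ≡ 36 (mod 61), and 36^11 mod 61 = 45.
h = q_inv·(m₁ − m₂) mod p = 39·(11 − 45) mod 41 = 27.
m = m₂ + h·q = 45 + 27·61 = 1692.

1692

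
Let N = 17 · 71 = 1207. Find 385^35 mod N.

498

Mod 17: 385 ≡ 11; by Fermat, exponent reduces to 35 mod 16 = 3; 11^3 ≡ 5 (mod 17).
Mod 71: 385 ≡ 30; 30^35 ≡ 1 (mod 71).
Combine by CRT: x ≡ 5 (mod 17), x ≡ 1 (mod 71) ⇒ x ≡ 498 (mod 1207).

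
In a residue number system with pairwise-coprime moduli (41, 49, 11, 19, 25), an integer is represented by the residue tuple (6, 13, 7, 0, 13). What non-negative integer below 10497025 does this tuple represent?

31863

The moduli are pairwise coprime; N = 41·49·11·19·25 = 10497025.
N/41 = 256025; 256025 ≡ 21 (mod 41); 21·2 ≡ 1, so inverse 2.
N/49 = 214225; 214225 ≡ 46 (mod 49); 46·16 ≡ 1, so inverse 16.
N/11 = 954275; 954275 ≡ 3 (mod 11); 3·4 ≡ 1, so inverse 4.
N/19 = 552475; 552475 ≡ 12 (mod 19); 12·8 ≡ 1, so inverse 8.
N/25 = 419881; 419881 ≡ 6 (mod 25); 6·21 ≡ 1, so inverse 21.
x ≡ 6·256025·2 + 13·214225·16 + 7·954275·4 + 0·552475·8 + 13·419881·21 = 188978313.
188978313 mod 10497025 = 31863.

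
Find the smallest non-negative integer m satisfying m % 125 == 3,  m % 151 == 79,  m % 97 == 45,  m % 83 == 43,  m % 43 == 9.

3651304503

The moduli are pairwise coprime; N = 125·151·97·83·43 = 6534392875.
N/125 = 52275143; 52275143 ≡ 18 (mod 125); 18·7 ≡ 1, so inverse 7.
N/151 = 43274125; 43274125 ≡ 92 (mod 151); 92·87 ≡ 1, so inverse 87.
N/97 = 67364875; 67364875 ≡ 24 (mod 97); 24·93 ≡ 1, so inverse 93.
N/83 = 78727625; 78727625 ≡ 50 (mod 83); 50·5 ≡ 1, so inverse 5.
N/43 = 151962625; 151962625 ≡ 23 (mod 43); 23·15 ≡ 1, so inverse 15.
m ≡ 3·52275143·7 + 79·43274125·87 + 45·67364875·93 + 43·78727625·5 + 9·151962625·15 = 617884234753.
617884234753 mod 6534392875 = 3651304503.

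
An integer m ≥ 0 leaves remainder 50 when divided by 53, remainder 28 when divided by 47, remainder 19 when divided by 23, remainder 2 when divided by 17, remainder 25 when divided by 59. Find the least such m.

26871103

The moduli are pairwise coprime; N = 53·47·23·17·59 = 57464879.
N/53 = 1084243; 1084243 ≡ 22 (mod 53); 22·41 ≡ 1, so inverse 41.
N/47 = 1222657; 1222657 ≡ 46 (mod 47); 46·46 ≡ 1, so inverse 46.
N/23 = 2498473; 2498473 ≡ 6 (mod 23); 6·4 ≡ 1, so inverse 4.
N/17 = 3380287; 3380287 ≡ 7 (mod 17); 7·5 ≡ 1, so inverse 5.
N/59 = 973981; 973981 ≡ 9 (mod 59); 9·46 ≡ 1, so inverse 46.
m ≡ 50·1084243·41 + 28·1222657·46 + 19·2498473·4 + 2·3380287·5 + 25·973981·46 = 5141245334.
5141245334 mod 57464879 = 26871103.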